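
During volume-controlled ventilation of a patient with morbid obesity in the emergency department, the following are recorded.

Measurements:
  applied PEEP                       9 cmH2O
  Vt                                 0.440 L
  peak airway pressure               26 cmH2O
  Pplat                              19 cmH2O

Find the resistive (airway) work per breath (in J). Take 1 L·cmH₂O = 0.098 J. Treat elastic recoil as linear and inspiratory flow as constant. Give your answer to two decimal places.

With constant inspiratory flow the resistive pressure is constant at PIP − Pplat = 26 − 19 = 7.0 cmH2O, so resistive work = 7.0 × 0.440 = 3.08 L·cmH2O.
× 0.098 J/(L·cmH2O) → 0.3018 J.

0.30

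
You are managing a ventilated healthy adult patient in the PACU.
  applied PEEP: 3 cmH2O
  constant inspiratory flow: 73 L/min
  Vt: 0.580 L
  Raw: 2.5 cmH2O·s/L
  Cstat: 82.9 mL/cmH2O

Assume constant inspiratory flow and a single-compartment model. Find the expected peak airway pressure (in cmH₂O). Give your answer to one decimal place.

Flow: 73 L/min ÷ 60 = 1.2167 L/s.
Equation of motion (constant flow): PIP = Vt/C + R·V̇ + PEEP.
PIP = 580/82.9 + 2.5×1.2167 + 3 = 6.996 + 3.042 + 3 = 13.038 cmH2O.

13.0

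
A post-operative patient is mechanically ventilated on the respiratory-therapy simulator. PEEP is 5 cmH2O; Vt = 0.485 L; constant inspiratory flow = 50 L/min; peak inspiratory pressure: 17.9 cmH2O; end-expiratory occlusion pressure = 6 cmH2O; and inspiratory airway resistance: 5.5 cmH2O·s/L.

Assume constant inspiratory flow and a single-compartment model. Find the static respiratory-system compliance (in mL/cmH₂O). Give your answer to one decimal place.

66.3

Flow: 50 L/min ÷ 60 = 0.8333 L/s.
Total PEEP = 6 cmH2O (set 5 + intrinsic 1); this is the baseline alveolar pressure.
Equation of motion (constant flow): PIP = Vt/C + R·V̇ + PEEP.
Vt/C = PIP − R·V̇ − PEEP = 17.9 − 5.5×0.8333 − 6 = 17.9 − 4.583 − 6 = 7.317 cmH2O.
C = Vt / 7.317 = 485 / 7.317 = 66.284 mL/cmH2O.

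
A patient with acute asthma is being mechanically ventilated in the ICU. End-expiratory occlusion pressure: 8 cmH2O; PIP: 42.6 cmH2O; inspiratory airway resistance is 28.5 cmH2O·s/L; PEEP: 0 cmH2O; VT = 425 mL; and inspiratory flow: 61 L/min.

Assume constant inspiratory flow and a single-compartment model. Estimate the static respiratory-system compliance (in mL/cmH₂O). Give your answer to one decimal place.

Flow: 61 L/min ÷ 60 = 1.0167 L/s.
Total PEEP = 8 cmH2O (set 0 + intrinsic 8); this is the baseline alveolar pressure.
Equation of motion (constant flow): PIP = Vt/C + R·V̇ + PEEP.
Vt/C = PIP − R·V̇ − PEEP = 42.6 − 28.5×1.0167 − 8 = 42.6 − 28.976 − 8 = 5.624 cmH2O.
C = Vt / 5.624 = 425 / 5.624 = 75.569 mL/cmH2O.

75.6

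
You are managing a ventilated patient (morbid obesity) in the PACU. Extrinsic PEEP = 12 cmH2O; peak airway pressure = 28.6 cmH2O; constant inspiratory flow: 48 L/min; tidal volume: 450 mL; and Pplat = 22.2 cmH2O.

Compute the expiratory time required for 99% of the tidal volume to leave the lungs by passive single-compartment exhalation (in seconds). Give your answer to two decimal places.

1.63

Flow: 48 L/min ÷ 60 = 0.8 L/s.
R = (PIP − Pplat)/V̇ = (28.6 − 22.2) / 0.8 = 6.4/0.8 = 8.0 cmH2O·s/L.
C = Vt/(Pplat − PEEP) = 450.0 / (22.2 − 12) = 450.0/10.2 = 44.118 mL/cmH2O.
τ = R × C = 8.0 × 0.04412 L/cmH2O = 0.353 s.
t = −τ·ln(1 − 0.99) = −0.353·ln(0.01) = 1.626 s.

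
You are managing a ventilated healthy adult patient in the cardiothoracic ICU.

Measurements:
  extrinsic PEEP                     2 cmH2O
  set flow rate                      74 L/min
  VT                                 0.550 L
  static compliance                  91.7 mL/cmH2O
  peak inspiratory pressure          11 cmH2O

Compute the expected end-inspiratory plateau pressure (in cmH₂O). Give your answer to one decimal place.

Pplat = PEEP + Vt / Cstat = 2 + 550 / 91.7 = 2 + 5.998 = 7.998 cmH2O.

8.0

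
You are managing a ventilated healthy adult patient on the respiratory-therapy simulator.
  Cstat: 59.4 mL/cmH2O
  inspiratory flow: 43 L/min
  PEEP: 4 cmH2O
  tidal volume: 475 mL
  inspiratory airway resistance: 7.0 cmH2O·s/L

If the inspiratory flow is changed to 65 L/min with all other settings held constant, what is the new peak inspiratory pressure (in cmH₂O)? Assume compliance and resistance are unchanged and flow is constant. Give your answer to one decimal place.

Flow: 43 L/min ÷ 60 = 0.7167 L/s.
New flow: 65 L/min ÷ 60 = 1.0833 L/s.
PIP = Vt/C + R·V̇ + PEEP (constant-flow equation of motion).
Only the resistive term changes: ΔPIP = R × ΔV̇ = 7.0 × (1.0833 − 0.7167) = 7.0 × 0.3666 = 2.566 cmH2O.
Original PIP = 475/59.4 + 7.0×0.7167 + 4 = 17.014 cmH2O; new PIP = 17.014 + (2.566) = 19.58 cmH2O.

19.6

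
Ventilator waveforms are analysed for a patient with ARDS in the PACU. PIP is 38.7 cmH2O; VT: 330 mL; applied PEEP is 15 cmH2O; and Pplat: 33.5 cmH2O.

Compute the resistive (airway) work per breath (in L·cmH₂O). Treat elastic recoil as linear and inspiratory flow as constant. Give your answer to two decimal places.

1.72

With constant inspiratory flow the resistive pressure is constant at PIP − Pplat = 38.7 − 33.5 = 5.2 cmH2O, so resistive work = 5.2 × 0.330 = 1.716 L·cmH2O.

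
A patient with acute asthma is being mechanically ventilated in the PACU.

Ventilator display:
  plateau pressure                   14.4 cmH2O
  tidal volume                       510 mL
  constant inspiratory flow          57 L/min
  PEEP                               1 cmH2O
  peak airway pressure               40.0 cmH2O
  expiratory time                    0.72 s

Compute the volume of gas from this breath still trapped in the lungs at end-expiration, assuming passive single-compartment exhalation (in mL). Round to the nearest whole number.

253

Flow: 57 L/min ÷ 60 = 0.95 L/s.
R = (PIP − Pplat)/V̇ = (40.0 − 14.4) / 0.95 = 25.6/0.95 = 26.947 cmH2O·s/L.
C = Vt/(Pplat − PEEP) = 510.0 / (14.4 − 1) = 510.0/13.4 = 38.06 mL/cmH2O.
τ = R × C = 26.947 × 0.03806 L/cmH2O = 1.026 s.
Fraction remaining = e^(−Te/τ) = e^(−0.72/1.026) = 0.4957.
Trapped volume = 510.0 × 0.4957 = 252.81 mL.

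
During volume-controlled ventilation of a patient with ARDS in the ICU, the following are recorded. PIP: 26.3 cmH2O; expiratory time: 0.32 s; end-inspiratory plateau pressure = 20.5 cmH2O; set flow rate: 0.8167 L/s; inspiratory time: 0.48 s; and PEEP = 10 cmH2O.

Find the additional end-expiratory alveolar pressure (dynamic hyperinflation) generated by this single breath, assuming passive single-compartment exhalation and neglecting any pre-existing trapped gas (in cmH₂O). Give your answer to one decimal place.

Vt = flow × Ti = 0.8167 L/s × 0.48 s × 1000 mL/L = 392.02 mL.
R = (PIP − Pplat)/V̇ = (26.3 − 20.5) / 0.8167 = 5.8/0.8167 = 7.102 cmH2O·s/L.
C = Vt/(Pplat − PEEP) = 392.02 / (20.5 − 10) = 392.02/10.5 = 37.335 mL/cmH2O.
τ = R × C = 7.102 × 0.03734 L/cmH2O = 0.2652 s.
Fraction remaining = e^(−Te/τ) = e^(−0.32/0.2652) = 0.2992; trapped volume = 392.02 × 0.2992 = 117.29 mL.
Additional alveolar pressure from trapping ≈ V_trapped / C = 117.29 / 37.335 = 3.142 cmH2O.

3.1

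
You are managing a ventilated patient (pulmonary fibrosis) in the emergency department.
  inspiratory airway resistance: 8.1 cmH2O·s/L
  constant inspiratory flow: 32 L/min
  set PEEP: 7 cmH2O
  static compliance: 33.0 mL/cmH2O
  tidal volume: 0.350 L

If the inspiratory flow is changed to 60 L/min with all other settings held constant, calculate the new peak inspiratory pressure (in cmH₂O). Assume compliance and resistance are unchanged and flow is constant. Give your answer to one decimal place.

Flow: 32 L/min ÷ 60 = 0.5333 L/s.
New flow: 60 L/min ÷ 60 = 1 L/s.
PIP = Vt/C + R·V̇ + PEEP (constant-flow equation of motion).
Only the resistive term changes: ΔPIP = R × ΔV̇ = 8.1 × (1 − 0.5333) = 8.1 × 0.4667 = 3.78 cmH2O.
Original PIP = 350/33.0 + 8.1×0.5333 + 7 = 21.926 cmH2O; new PIP = 21.926 + (3.78) = 25.706 cmH2O.

25.7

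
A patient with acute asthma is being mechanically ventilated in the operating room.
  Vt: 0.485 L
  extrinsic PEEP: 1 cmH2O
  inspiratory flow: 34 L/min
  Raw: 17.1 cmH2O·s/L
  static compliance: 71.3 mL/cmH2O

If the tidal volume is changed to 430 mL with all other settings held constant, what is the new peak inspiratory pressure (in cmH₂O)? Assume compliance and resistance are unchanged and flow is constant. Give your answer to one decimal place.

Flow: 34 L/min ÷ 60 = 0.5667 L/s.
PIP = Vt/C + R·V̇ + PEEP (constant-flow equation of motion).
Only the elastic term changes: ΔPIP = ΔVt / C = (430 − 485) / 71.3 = -0.7714 cmH2O.
Original PIP = 485/71.3 + 17.1×0.5667 + 1 = 17.493 cmH2O; new PIP = 17.493 + (-0.7714) = 16.722 cmH2O.

16.7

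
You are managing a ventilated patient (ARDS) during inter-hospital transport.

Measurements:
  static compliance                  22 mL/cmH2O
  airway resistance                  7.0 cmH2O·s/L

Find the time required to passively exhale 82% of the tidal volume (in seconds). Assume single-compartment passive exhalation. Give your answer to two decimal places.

τ = R × C = 7.0 × 22 mL/cmH2O = 7.0 × 0.022 L/cmH2O = 0.154 s.
Exhaled fraction f = 1 − e^(−t/τ) → t = −τ·ln(1 − f) = −0.154·ln(0.18) = 0.2641 s.

0.26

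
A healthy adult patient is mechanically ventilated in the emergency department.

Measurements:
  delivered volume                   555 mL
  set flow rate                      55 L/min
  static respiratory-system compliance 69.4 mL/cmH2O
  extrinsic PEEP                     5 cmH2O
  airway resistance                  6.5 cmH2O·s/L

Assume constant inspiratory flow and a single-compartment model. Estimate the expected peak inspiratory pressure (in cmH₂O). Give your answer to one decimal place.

Flow: 55 L/min ÷ 60 = 0.9167 L/s.
Equation of motion (constant flow): PIP = Vt/C + R·V̇ + PEEP.
PIP = 555/69.4 + 6.5×0.9167 + 5 = 7.997 + 5.959 + 5 = 18.956 cmH2O.

19.0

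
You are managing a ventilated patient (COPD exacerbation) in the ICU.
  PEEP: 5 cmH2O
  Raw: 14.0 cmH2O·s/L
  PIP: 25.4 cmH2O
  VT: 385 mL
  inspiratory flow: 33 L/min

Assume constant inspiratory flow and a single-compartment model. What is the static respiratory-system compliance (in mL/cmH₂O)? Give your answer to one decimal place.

30.3

Flow: 33 L/min ÷ 60 = 0.55 L/s.
Equation of motion (constant flow): PIP = Vt/C + R·V̇ + PEEP.
Vt/C = PIP − R·V̇ − PEEP = 25.4 − 14.0×0.55 − 5 = 25.4 − 7.7 − 5 = 12.7 cmH2O.
C = Vt / 12.7 = 385 / 12.7 = 30.315 mL/cmH2O.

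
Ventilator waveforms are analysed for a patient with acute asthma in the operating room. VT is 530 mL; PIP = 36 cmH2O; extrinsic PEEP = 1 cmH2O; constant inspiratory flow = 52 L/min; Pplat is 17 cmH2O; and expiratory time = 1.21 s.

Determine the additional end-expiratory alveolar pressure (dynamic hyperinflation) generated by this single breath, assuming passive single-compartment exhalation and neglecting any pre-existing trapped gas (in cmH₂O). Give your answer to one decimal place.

3.0

Flow: 52 L/min ÷ 60 = 0.8667 L/s.
R = (PIP − Pplat)/V̇ = (36 − 17) / 0.8667 = 19.0/0.8667 = 21.922 cmH2O·s/L.
C = Vt/(Pplat − PEEP) = 530.0 / (17 − 1) = 530.0/16.0 = 33.125 mL/cmH2O.
τ = R × C = 21.922 × 0.03313 L/cmH2O = 0.7263 s.
Fraction remaining = e^(−Te/τ) = e^(−1.21/0.7263) = 0.189; trapped volume = 530.0 × 0.189 = 100.17 mL.
Additional alveolar pressure from trapping ≈ V_trapped / C = 100.17 / 33.125 = 3.024 cmH2O.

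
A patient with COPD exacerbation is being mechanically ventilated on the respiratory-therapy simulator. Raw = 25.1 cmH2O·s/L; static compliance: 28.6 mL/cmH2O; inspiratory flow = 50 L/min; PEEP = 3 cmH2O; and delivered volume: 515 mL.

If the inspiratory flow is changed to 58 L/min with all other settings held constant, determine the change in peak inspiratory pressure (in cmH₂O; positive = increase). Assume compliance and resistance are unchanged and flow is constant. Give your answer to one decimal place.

Flow: 50 L/min ÷ 60 = 0.8333 L/s.
New flow: 58 L/min ÷ 60 = 0.9667 L/s.
PIP = Vt/C + R·V̇ + PEEP (constant-flow equation of motion).
Only the resistive term changes: ΔPIP = R × ΔV̇ = 25.1 × (0.9667 − 0.8333) = 25.1 × 0.1334 = 3.348 cmH2O.

3.3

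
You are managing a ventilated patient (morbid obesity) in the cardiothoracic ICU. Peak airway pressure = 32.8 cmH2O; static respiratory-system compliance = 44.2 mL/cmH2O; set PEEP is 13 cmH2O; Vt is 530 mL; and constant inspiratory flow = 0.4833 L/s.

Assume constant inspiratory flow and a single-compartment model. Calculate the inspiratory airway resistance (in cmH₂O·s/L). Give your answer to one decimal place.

16.2

Equation of motion (constant flow): PIP = Vt/C + R·V̇ + PEEP.
R·V̇ = PIP − Vt/C − PEEP = 32.8 − 530/44.2 − 13 = 32.8 − 11.991 − 13 = 7.809 cmH2O.
R = 7.809 / 0.4833 = 16.158 cmH2O·s/L.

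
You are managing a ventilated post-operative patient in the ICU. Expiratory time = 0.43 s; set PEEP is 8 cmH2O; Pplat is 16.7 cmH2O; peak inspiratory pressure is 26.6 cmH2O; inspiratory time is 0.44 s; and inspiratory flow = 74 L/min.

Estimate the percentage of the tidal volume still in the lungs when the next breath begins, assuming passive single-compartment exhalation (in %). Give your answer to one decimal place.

Flow: 74 L/min ÷ 60 = 1.2333 L/s.
Vt = flow × Ti = 1.2333 L/s × 0.44 s × 1000 mL/L = 542.65 mL.
R = (PIP − Pplat)/V̇ = (26.6 − 16.7) / 1.2333 = 9.9/1.2333 = 8.027 cmH2O·s/L.
C = Vt/(Pplat − PEEP) = 542.65 / (16.7 − 8) = 542.65/8.7 = 62.374 mL/cmH2O.
τ = R × C = 8.027 × 0.06237 L/cmH2O = 0.5006 s.
Fraction remaining at end-expiration = e^(−Te/τ) = e^(−0.43/0.5006) = 0.4236 → 42.36%.

42.4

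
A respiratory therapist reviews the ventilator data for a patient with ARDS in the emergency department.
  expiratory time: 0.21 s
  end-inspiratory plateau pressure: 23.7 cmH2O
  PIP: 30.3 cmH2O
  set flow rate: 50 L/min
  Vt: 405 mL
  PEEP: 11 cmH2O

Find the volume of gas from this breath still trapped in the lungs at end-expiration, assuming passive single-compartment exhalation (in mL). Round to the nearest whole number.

Flow: 50 L/min ÷ 60 = 0.8333 L/s.
R = (PIP − Pplat)/V̇ = (30.3 − 23.7) / 0.8333 = 6.6/0.8333 = 7.92 cmH2O·s/L.
C = Vt/(Pplat − PEEP) = 405.0 / (23.7 − 11) = 405.0/12.7 = 31.89 mL/cmH2O.
τ = R × C = 7.92 × 0.03189 L/cmH2O = 0.2526 s.
Fraction remaining = e^(−Te/τ) = e^(−0.21/0.2526) = 0.4355.
Trapped volume = 405.0 × 0.4355 = 176.38 mL.

176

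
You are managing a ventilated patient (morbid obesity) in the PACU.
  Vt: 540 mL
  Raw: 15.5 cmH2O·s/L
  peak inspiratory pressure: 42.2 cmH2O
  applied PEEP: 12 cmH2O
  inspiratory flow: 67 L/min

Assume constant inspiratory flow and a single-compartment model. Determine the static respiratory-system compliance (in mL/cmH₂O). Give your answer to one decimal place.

41.9

Flow: 67 L/min ÷ 60 = 1.1167 L/s.
Equation of motion (constant flow): PIP = Vt/C + R·V̇ + PEEP.
Vt/C = PIP − R·V̇ − PEEP = 42.2 − 15.5×1.1167 − 12 = 42.2 − 17.309 − 12 = 12.891 cmH2O.
C = Vt / 12.891 = 540 / 12.891 = 41.89 mL/cmH2O.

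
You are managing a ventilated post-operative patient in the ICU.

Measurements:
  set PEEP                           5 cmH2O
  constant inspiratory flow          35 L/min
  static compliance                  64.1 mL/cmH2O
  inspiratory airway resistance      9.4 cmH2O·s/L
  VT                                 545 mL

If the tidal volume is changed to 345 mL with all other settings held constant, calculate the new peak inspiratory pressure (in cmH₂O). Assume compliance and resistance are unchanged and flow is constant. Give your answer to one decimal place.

15.9

Flow: 35 L/min ÷ 60 = 0.5833 L/s.
PIP = Vt/C + R·V̇ + PEEP (constant-flow equation of motion).
Only the elastic term changes: ΔPIP = ΔVt / C = (345 − 545) / 64.1 = -3.12 cmH2O.
Original PIP = 545/64.1 + 9.4×0.5833 + 5 = 18.985 cmH2O; new PIP = 18.985 + (-3.12) = 15.865 cmH2O.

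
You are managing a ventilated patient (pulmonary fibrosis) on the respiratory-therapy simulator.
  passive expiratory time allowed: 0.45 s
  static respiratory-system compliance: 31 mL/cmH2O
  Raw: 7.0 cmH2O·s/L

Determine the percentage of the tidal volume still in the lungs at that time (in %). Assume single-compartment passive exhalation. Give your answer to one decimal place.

τ = R × C = 7.0 × 31 mL/cmH2O = 7.0 × 0.031 L/cmH2O = 0.217 s.
Passive exhalation: V(t)/V₀ = e^(−t/τ) = e^(−0.45/0.217) = 0.1257.
Fraction remaining = 0.1257 → 12.57%.

12.6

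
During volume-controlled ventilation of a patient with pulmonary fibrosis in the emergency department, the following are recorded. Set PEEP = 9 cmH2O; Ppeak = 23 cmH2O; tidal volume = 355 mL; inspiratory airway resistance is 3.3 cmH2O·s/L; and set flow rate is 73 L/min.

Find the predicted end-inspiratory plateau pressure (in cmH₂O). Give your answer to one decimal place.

Flow: 73 L/min ÷ 60 = 1.2167 L/s.
Pplat = PIP − Raw × flow = 23 − 3.3 × 1.2167 = 23 − 4.015 = 18.985 cmH2O.

19.0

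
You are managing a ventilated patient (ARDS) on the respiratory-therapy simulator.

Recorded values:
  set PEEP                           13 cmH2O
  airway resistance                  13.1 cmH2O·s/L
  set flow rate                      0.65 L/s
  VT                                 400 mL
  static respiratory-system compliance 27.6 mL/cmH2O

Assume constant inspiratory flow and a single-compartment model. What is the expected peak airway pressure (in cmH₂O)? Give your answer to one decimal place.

36.0

Equation of motion (constant flow): PIP = Vt/C + R·V̇ + PEEP.
PIP = 400/27.6 + 13.1×0.65 + 13 = 14.493 + 8.515 + 13 = 36.008 cmH2O.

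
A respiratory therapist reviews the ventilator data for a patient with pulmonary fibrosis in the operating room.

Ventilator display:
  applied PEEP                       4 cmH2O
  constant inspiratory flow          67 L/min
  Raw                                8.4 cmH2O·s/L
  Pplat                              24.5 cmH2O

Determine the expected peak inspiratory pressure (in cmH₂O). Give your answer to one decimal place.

33.9

Flow: 67 L/min ÷ 60 = 1.1167 L/s.
PIP = Pplat + Raw × flow = 24.5 + 8.4 × 1.1167 = 24.5 + 9.38 = 33.88 cmH2O.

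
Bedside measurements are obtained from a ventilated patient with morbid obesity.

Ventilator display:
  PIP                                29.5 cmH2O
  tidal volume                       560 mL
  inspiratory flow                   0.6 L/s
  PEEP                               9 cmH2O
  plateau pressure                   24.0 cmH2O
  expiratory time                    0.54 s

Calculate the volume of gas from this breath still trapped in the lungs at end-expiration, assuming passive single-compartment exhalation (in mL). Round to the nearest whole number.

116

R = (PIP − Pplat)/V̇ = (29.5 − 24.0) / 0.6 = 5.5/0.6 = 9.167 cmH2O·s/L.
C = Vt/(Pplat − PEEP) = 560.0 / (24.0 − 9) = 560.0/15.0 = 37.333 mL/cmH2O.
τ = R × C = 9.167 × 0.03733 L/cmH2O = 0.3422 s.
Fraction remaining = e^(−Te/τ) = e^(−0.54/0.3422) = 0.2064.
Trapped volume = 560.0 × 0.2064 = 115.58 mL.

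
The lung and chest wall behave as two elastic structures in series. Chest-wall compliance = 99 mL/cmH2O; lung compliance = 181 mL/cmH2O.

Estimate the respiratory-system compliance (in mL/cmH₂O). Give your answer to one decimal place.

64.0

Lung and chest wall are elastances in series: 1/Crs = 1/CL + 1/Ccw.
1/Crs = 1/181 + 1/99 = 0.01563.
Crs = 63.98 mL/cmH2O.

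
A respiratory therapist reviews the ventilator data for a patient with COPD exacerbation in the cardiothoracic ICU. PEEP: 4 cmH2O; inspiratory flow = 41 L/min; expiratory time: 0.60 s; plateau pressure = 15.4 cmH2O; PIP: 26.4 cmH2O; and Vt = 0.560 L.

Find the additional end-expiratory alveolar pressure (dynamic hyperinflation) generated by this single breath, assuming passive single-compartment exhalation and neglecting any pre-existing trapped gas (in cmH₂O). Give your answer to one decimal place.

5.3

Flow: 41 L/min ÷ 60 = 0.6833 L/s.
R = (PIP − Pplat)/V̇ = (26.4 − 15.4) / 0.6833 = 11.0/0.6833 = 16.098 cmH2O·s/L.
C = Vt/(Pplat − PEEP) = 560.0 / (15.4 − 4) = 560.0/11.4 = 49.123 mL/cmH2O.
τ = R × C = 16.098 × 0.04912 L/cmH2O = 0.7907 s.
Fraction remaining = e^(−Te/τ) = e^(−0.60/0.7907) = 0.4682; trapped volume = 560.0 × 0.4682 = 262.19 mL.
Additional alveolar pressure from trapping ≈ V_trapped / C = 262.19 / 49.123 = 5.337 cmH2O.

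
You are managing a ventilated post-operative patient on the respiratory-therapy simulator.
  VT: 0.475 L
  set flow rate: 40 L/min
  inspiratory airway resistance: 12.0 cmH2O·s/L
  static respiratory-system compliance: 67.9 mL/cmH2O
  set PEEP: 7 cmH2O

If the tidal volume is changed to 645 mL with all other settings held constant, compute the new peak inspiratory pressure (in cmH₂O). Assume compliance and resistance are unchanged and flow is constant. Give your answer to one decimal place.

Flow: 40 L/min ÷ 60 = 0.6667 L/s.
PIP = Vt/C + R·V̇ + PEEP (constant-flow equation of motion).
Only the elastic term changes: ΔPIP = ΔVt / C = (645 − 475) / 67.9 = 2.504 cmH2O.
Original PIP = 475/67.9 + 12.0×0.6667 + 7 = 21.996 cmH2O; new PIP = 21.996 + (2.504) = 24.5 cmH2O.

24.5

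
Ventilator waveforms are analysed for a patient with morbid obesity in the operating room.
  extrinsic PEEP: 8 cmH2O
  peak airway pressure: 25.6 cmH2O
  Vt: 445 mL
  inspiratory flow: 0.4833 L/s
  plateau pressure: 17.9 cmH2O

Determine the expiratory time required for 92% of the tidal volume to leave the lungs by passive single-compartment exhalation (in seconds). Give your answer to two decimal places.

1.81

R = (PIP − Pplat)/V̇ = (25.6 − 17.9) / 0.4833 = 7.7/0.4833 = 15.932 cmH2O·s/L.
C = Vt/(Pplat − PEEP) = 445.0 / (17.9 − 8) = 445.0/9.9 = 44.949 mL/cmH2O.
τ = R × C = 15.932 × 0.04495 L/cmH2O = 0.7161 s.
t = −τ·ln(1 − 0.92) = −0.7161·ln(0.08) = 1.809 s.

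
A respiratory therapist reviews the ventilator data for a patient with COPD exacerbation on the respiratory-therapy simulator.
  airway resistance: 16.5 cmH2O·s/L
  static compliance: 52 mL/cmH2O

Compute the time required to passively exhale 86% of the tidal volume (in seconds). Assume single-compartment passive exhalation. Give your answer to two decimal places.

1.69

τ = R × C = 16.5 × 52 mL/cmH2O = 16.5 × 0.052 L/cmH2O = 0.858 s.
Exhaled fraction f = 1 − e^(−t/τ) → t = −τ·ln(1 − f) = −0.858·ln(0.14) = 1.687 s.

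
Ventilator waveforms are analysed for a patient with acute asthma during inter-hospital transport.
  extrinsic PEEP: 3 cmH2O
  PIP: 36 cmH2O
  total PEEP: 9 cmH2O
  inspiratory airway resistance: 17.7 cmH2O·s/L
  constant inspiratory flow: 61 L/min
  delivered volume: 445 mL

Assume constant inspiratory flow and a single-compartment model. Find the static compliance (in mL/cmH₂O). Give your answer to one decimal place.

Flow: 61 L/min ÷ 60 = 1.0167 L/s.
Total PEEP = 9 cmH2O (set 3 + intrinsic 6); this is the baseline alveolar pressure.
Equation of motion (constant flow): PIP = Vt/C + R·V̇ + PEEP.
Vt/C = PIP − R·V̇ − PEEP = 36 − 17.7×1.0167 − 9 = 36 − 17.996 − 9 = 9.004 cmH2O.
C = Vt / 9.004 = 445 / 9.004 = 49.422 mL/cmH2O.

49.4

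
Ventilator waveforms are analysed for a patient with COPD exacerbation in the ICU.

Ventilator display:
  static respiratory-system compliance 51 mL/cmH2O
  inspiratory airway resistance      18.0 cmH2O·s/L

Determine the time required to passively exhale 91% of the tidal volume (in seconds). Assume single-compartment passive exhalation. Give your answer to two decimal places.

2.21

τ = R × C = 18.0 × 51 mL/cmH2O = 18.0 × 0.051 L/cmH2O = 0.918 s.
Exhaled fraction f = 1 − e^(−t/τ) → t = −τ·ln(1 − f) = −0.918·ln(0.09) = 2.21 s.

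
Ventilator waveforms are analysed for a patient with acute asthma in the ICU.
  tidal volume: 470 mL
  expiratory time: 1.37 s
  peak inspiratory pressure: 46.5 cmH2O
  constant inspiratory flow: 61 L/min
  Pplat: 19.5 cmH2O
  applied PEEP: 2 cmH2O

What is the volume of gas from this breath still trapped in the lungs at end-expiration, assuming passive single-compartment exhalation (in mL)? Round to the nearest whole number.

Flow: 61 L/min ÷ 60 = 1.0167 L/s.
R = (PIP − Pplat)/V̇ = (46.5 − 19.5) / 1.0167 = 27.0/1.0167 = 26.557 cmH2O·s/L.
C = Vt/(Pplat − PEEP) = 470.0 / (19.5 − 2) = 470.0/17.5 = 26.857 mL/cmH2O.
τ = R × C = 26.557 × 0.02686 L/cmH2O = 0.7133 s.
Fraction remaining = e^(−Te/τ) = e^(−1.37/0.7133) = 0.1465.
Trapped volume = 470.0 × 0.1465 = 68.855 mL.

69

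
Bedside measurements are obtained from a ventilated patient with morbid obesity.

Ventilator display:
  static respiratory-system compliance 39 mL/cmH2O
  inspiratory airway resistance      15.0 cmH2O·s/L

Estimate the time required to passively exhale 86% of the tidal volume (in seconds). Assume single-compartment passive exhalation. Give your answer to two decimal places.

1.15

τ = R × C = 15.0 × 39 mL/cmH2O = 15.0 × 0.039 L/cmH2O = 0.585 s.
Exhaled fraction f = 1 − e^(−t/τ) → t = −τ·ln(1 − f) = −0.585·ln(0.14) = 1.15 s.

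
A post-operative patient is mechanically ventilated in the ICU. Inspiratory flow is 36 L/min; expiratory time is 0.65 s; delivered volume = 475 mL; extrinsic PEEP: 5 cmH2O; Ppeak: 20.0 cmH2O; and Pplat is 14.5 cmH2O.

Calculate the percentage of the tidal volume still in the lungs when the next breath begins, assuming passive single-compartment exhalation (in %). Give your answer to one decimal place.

Flow: 36 L/min ÷ 60 = 0.6 L/s.
R = (PIP − Pplat)/V̇ = (20.0 − 14.5) / 0.6 = 5.5/0.6 = 9.167 cmH2O·s/L.
C = Vt/(Pplat − PEEP) = 475.0 / (14.5 − 5) = 475.0/9.5 = 50.0 mL/cmH2O.
τ = R × C = 9.167 × 0.05 L/cmH2O = 0.4584 s.
Fraction remaining at end-expiration = e^(−Te/τ) = e^(−0.65/0.4584) = 0.2422 → 24.22%.

24.2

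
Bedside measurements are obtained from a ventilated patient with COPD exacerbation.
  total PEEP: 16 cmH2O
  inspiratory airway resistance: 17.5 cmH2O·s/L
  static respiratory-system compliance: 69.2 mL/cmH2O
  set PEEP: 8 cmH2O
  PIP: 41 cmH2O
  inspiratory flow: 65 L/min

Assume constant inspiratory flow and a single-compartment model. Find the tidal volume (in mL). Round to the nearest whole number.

Flow: 65 L/min ÷ 60 = 1.0833 L/s.
Total PEEP = 16 cmH2O (set 8 + intrinsic 8); this is the baseline alveolar pressure.
Equation of motion (constant flow): PIP = Vt/C + R·V̇ + PEEP.
Vt/C = PIP − R·V̇ − PEEP = 41 − 18.958 − 16 = 6.042 cmH2O.
Vt = C × 6.042 = 69.2 × 6.042 = 418.11 mL.

418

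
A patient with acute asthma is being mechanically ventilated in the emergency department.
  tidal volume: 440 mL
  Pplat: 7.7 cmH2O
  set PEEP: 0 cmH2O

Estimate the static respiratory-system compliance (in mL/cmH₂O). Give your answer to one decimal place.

57.1

Cstat = Vt / (Pplat − PEEP) = 440 / (7.7 − 0) = 440 / 7.7 = 57.143 mL/cmH2O.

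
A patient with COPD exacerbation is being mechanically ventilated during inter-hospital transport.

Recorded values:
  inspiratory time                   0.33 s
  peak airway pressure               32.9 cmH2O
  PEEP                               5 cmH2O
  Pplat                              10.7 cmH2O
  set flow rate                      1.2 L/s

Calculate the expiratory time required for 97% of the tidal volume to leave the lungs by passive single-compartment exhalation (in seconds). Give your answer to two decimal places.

Vt = flow × Ti = 1.2 L/s × 0.33 s × 1000 mL/L = 396.0 mL.
R = (PIP − Pplat)/V̇ = (32.9 − 10.7) / 1.2 = 22.2/1.2 = 18.5 cmH2O·s/L.
C = Vt/(Pplat − PEEP) = 396.0 / (10.7 − 5) = 396.0/5.7 = 69.474 mL/cmH2O.
τ = R × C = 18.5 × 0.06947 L/cmH2O = 1.285 s.
t = −τ·ln(1 − 0.97) = −1.285·ln(0.03) = 4.506 s.

4.51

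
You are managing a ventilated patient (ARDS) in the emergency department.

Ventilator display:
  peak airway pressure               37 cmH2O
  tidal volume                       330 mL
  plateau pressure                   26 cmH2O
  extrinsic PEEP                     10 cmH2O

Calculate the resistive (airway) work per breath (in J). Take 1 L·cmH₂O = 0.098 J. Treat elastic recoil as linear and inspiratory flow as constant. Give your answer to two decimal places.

0.36

With constant inspiratory flow the resistive pressure is constant at PIP − Pplat = 37 − 26 = 11.0 cmH2O, so resistive work = 11.0 × 0.330 = 3.63 L·cmH2O.
× 0.098 J/(L·cmH2O) → 0.3557 J.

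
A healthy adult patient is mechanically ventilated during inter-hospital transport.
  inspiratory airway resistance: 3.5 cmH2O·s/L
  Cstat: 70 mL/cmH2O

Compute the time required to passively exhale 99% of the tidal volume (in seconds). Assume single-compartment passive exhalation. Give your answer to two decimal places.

1.13

τ = R × C = 3.5 × 70 mL/cmH2O = 3.5 × 0.070 L/cmH2O = 0.245 s.
Exhaled fraction f = 1 − e^(−t/τ) → t = −τ·ln(1 − f) = −0.245·ln(0.01) = 1.128 s.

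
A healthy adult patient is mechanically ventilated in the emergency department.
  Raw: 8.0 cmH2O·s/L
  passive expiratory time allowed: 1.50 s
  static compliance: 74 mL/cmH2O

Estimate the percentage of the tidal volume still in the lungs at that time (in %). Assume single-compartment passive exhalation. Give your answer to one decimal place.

7.9

τ = R × C = 8.0 × 74 mL/cmH2O = 8.0 × 0.074 L/cmH2O = 0.592 s.
Passive exhalation: V(t)/V₀ = e^(−t/τ) = e^(−1.50/0.592) = 0.07936.
Fraction remaining = 0.07936 → 7.936%.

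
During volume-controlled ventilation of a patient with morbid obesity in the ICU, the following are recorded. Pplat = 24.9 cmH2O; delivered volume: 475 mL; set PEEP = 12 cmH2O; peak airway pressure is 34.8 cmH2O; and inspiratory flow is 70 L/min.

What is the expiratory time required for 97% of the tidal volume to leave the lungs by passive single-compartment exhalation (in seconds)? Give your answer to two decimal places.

Flow: 70 L/min ÷ 60 = 1.1667 L/s.
R = (PIP − Pplat)/V̇ = (34.8 − 24.9) / 1.1667 = 9.9/1.1667 = 8.485 cmH2O·s/L.
C = Vt/(Pplat − PEEP) = 475.0 / (24.9 − 12) = 475.0/12.9 = 36.822 mL/cmH2O.
τ = R × C = 8.485 × 0.03682 L/cmH2O = 0.3124 s.
t = −τ·ln(1 − 0.97) = −0.3124·ln(0.03) = 1.095 s.

1.10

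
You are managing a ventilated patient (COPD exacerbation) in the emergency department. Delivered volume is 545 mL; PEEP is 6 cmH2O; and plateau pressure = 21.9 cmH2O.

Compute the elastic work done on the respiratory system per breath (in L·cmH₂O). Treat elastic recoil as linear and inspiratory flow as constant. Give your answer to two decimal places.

Elastic work ≈ ½ × (Pplat − PEEP) × Vt = 0.5 × (21.9 − 6) × 0.545 L = 0.5 × 15.9 × 0.545 = 4.333 L·cmH2O.

4.33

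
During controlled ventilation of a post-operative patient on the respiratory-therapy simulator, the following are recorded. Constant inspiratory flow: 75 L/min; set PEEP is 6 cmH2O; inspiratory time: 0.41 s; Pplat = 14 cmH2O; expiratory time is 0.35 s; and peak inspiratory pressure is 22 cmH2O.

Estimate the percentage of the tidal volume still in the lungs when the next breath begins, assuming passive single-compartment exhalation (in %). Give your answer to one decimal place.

42.6

Flow: 75 L/min ÷ 60 = 1.25 L/s.
Vt = flow × Ti = 1.25 L/s × 0.41 s × 1000 mL/L = 512.5 mL.
R = (PIP − Pplat)/V̇ = (22 − 14) / 1.25 = 8.0/1.25 = 6.4 cmH2O·s/L.
C = Vt/(Pplat − PEEP) = 512.5 / (14 − 6) = 512.5/8.0 = 64.063 mL/cmH2O.
τ = R × C = 6.4 × 0.06406 L/cmH2O = 0.41 s.
Fraction remaining at end-expiration = e^(−Te/τ) = e^(−0.35/0.41) = 0.4259 → 42.59%.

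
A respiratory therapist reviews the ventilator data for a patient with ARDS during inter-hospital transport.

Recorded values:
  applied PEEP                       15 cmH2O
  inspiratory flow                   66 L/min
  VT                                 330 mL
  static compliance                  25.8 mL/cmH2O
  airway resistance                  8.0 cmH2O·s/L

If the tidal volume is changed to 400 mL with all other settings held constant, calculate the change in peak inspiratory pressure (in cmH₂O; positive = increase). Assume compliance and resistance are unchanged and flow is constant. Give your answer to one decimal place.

2.7

PIP = Vt/C + R·V̇ + PEEP (constant-flow equation of motion).
Only the elastic term changes: ΔPIP = ΔVt / C = (400 − 330) / 25.8 = 2.713 cmH2O.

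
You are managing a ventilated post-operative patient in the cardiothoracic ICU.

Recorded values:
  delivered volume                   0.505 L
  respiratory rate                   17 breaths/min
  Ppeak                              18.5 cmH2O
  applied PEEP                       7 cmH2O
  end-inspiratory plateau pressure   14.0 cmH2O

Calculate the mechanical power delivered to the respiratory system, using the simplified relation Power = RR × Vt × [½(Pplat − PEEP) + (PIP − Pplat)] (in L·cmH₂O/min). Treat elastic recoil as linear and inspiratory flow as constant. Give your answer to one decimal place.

Per-breath work = Vt × [½(Pplat−PEEP) + (PIP−Pplat)] = 0.505 × [0.5×7.0 + 4.5] = 0.505 × 8.0 = 4.04 L·cmH2O.
Power = 17 × 4.04 = 68.68 L·cmH2O/min.

68.7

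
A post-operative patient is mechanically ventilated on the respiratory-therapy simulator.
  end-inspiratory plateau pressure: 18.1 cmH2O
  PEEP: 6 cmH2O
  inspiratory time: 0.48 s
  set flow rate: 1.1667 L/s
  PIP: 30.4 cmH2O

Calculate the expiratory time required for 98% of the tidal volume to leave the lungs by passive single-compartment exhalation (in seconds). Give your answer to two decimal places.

Vt = flow × Ti = 1.1667 L/s × 0.48 s × 1000 mL/L = 560.02 mL.
R = (PIP − Pplat)/V̇ = (30.4 − 18.1) / 1.1667 = 12.3/1.1667 = 10.543 cmH2O·s/L.
C = Vt/(Pplat − PEEP) = 560.02 / (18.1 − 6) = 560.02/12.1 = 46.283 mL/cmH2O.
τ = R × C = 10.543 × 0.04628 L/cmH2O = 0.4879 s.
t = −τ·ln(1 − 0.98) = −0.4879·ln(0.02) = 1.909 s.

1.91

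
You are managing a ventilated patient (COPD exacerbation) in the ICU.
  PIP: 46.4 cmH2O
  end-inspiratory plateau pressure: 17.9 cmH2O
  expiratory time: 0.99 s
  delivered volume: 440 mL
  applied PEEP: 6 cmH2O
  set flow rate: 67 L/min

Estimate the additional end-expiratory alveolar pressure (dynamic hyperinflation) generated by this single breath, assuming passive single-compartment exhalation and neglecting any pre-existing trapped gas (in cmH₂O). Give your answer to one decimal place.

4.2

Flow: 67 L/min ÷ 60 = 1.1167 L/s.
R = (PIP − Pplat)/V̇ = (46.4 − 17.9) / 1.1167 = 28.5/1.1167 = 25.522 cmH2O·s/L.
C = Vt/(Pplat − PEEP) = 440.0 / (17.9 − 6) = 440.0/11.9 = 36.975 mL/cmH2O.
τ = R × C = 25.522 × 0.03698 L/cmH2O = 0.9438 s.
Fraction remaining = e^(−Te/τ) = e^(−0.99/0.9438) = 0.3503; trapped volume = 440.0 × 0.3503 = 154.13 mL.
Additional alveolar pressure from trapping ≈ V_trapped / C = 154.13 / 36.975 = 4.168 cmH2O.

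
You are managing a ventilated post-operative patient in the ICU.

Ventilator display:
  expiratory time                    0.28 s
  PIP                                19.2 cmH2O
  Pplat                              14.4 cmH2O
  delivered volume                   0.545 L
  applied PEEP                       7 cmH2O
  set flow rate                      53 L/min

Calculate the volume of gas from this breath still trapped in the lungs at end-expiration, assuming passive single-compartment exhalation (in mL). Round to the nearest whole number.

Flow: 53 L/min ÷ 60 = 0.8833 L/s.
R = (PIP − Pplat)/V̇ = (19.2 − 14.4) / 0.8833 = 4.8/0.8833 = 5.434 cmH2O·s/L.
C = Vt/(Pplat − PEEP) = 545.0 / (14.4 − 7) = 545.0/7.4 = 73.649 mL/cmH2O.
τ = R × C = 5.434 × 0.07365 L/cmH2O = 0.4002 s.
Fraction remaining = e^(−Te/τ) = e^(−0.28/0.4002) = 0.4968.
Trapped volume = 545.0 × 0.4968 = 270.76 mL.

271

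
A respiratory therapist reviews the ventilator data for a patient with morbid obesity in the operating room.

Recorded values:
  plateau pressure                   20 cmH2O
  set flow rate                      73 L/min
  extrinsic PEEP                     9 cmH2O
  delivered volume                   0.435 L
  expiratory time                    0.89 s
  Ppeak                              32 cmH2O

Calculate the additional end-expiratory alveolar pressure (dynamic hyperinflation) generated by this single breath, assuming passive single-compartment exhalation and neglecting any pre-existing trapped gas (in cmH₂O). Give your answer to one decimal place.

1.1

Flow: 73 L/min ÷ 60 = 1.2167 L/s.
R = (PIP − Pplat)/V̇ = (32 − 20) / 1.2167 = 12.0/1.2167 = 9.863 cmH2O·s/L.
C = Vt/(Pplat − PEEP) = 435.0 / (20 − 9) = 435.0/11.0 = 39.545 mL/cmH2O.
τ = R × C = 9.863 × 0.03955 L/cmH2O = 0.3901 s.
Fraction remaining = e^(−Te/τ) = e^(−0.89/0.3901) = 0.1021; trapped volume = 435.0 × 0.1021 = 44.414 mL.
Additional alveolar pressure from trapping ≈ V_trapped / C = 44.414 / 39.545 = 1.123 cmH2O.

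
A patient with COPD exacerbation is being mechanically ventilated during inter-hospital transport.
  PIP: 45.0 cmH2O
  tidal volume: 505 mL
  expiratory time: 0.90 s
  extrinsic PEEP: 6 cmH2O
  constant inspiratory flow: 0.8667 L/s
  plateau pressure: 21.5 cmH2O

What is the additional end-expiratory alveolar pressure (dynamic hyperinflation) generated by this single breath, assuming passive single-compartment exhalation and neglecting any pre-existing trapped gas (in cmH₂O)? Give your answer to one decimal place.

R = (PIP − Pplat)/V̇ = (45.0 − 21.5) / 0.8667 = 23.5/0.8667 = 27.114 cmH2O·s/L.
C = Vt/(Pplat − PEEP) = 505.0 / (21.5 − 6) = 505.0/15.5 = 32.581 mL/cmH2O.
τ = R × C = 27.114 × 0.03258 L/cmH2O = 0.8834 s.
Fraction remaining = e^(−Te/τ) = e^(−0.90/0.8834) = 0.361; trapped volume = 505.0 × 0.361 = 182.31 mL.
Additional alveolar pressure from trapping ≈ V_trapped / C = 182.31 / 32.581 = 5.596 cmH2O.

5.6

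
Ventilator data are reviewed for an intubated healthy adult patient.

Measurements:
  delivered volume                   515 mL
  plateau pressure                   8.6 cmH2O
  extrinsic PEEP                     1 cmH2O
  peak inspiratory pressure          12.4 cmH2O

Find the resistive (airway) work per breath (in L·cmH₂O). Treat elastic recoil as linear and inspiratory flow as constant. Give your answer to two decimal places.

1.96

With constant inspiratory flow the resistive pressure is constant at PIP − Pplat = 12.4 − 8.6 = 3.8 cmH2O, so resistive work = 3.8 × 0.515 = 1.957 L·cmH2O.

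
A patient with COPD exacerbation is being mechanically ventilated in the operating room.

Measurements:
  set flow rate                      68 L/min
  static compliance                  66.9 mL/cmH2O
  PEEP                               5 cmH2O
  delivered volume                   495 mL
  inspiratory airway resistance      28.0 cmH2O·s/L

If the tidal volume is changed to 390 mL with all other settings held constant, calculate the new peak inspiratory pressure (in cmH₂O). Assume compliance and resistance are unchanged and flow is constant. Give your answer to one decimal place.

Flow: 68 L/min ÷ 60 = 1.1333 L/s.
PIP = Vt/C + R·V̇ + PEEP (constant-flow equation of motion).
Only the elastic term changes: ΔPIP = ΔVt / C = (390 − 495) / 66.9 = -1.57 cmH2O.
Original PIP = 495/66.9 + 28.0×1.1333 + 5 = 44.132 cmH2O; new PIP = 44.132 + (-1.57) = 42.562 cmH2O.

42.6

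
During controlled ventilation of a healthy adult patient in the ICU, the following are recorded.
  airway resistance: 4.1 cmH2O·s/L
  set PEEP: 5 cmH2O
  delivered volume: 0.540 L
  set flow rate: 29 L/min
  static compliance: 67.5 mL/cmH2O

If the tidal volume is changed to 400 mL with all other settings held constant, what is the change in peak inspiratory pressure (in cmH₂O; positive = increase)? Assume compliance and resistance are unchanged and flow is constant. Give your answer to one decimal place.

PIP = Vt/C + R·V̇ + PEEP (constant-flow equation of motion).
Only the elastic term changes: ΔPIP = ΔVt / C = (400 − 540) / 67.5 = -2.074 cmH2O.

-2.1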